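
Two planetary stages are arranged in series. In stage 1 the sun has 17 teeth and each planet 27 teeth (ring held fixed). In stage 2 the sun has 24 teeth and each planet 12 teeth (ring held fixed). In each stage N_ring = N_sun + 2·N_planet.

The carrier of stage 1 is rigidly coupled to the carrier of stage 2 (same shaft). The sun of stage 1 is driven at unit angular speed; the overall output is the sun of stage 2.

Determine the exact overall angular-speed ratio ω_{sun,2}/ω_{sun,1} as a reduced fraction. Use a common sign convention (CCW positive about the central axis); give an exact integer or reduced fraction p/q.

Stage 1: N_ring = 17 + 2·27 = 71
Stage 1: 17(ω_s−ω_c) = −71(ω_r−ω_c),  ω_r=0, ω_s=1
Stage 1: 17(1−ω_c) = −71(0−ω_c)  ⇒  88ω_c = 17  ⇒  ω_c = 17/88
  ⇒ ω_c¹/ω_s¹ = 17/88
Stage 2: N_ring = 24 + 2·12 = 48
Stage 2: 24(ω_s−ω_c) = −48(ω_r−ω_c),  ω_r=0, ω_c=1
Stage 2: ω_s = 1 − (48/24)(0−1) = 3
  ⇒ ω_s²/ω_c² = 3
Coupling ω_c² = ω_c¹ ⇒ overall = 17/88 × 3 = 51/88

51/88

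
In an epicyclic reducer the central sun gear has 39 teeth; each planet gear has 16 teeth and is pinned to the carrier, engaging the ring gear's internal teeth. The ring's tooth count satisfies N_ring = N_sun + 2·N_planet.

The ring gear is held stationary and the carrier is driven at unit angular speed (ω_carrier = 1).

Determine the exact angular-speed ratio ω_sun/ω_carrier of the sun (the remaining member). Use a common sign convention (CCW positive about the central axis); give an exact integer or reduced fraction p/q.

110/39

N_ring = 39 + 2·16 = 71
39(ω_s−ω_c) = −71(ω_r−ω_c),  ω_r=0, ω_c=1
ω_s = 1 − (71/39)(0−1) = 110/39
ω_s/ω_c = 110/39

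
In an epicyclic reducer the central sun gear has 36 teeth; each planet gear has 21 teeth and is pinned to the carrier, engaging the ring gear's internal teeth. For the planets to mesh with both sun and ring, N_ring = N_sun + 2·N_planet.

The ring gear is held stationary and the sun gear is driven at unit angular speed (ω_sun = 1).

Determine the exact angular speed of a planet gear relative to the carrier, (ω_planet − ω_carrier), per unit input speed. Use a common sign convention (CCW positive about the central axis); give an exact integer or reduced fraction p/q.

N_ring = 36 + 2·21 = 78
36(ω_s−ω_c) = −78(ω_r−ω_c),  ω_r=0, ω_s=1
36(1−ω_c) = −78(0−ω_c)  ⇒  114ω_c = 36  ⇒  ω_c = 6/19
sun–planet: 36·(1−6/19) = −21·(ω_p−ω_c)  ⇒  ω_p−ω_c = −(36/21)·(13/19) = -156/133

-156/133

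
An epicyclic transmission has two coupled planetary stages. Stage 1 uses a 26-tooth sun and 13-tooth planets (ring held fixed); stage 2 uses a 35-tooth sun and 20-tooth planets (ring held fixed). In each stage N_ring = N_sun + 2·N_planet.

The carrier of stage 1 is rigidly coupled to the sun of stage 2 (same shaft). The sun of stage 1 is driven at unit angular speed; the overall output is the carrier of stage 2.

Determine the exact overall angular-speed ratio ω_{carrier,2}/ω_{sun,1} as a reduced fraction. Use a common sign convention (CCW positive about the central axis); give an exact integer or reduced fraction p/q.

Stage 1: N_ring = 26 + 2·13 = 52
Stage 1: 26(ω_s−ω_c) = −52(ω_r−ω_c),  ω_r=0, ω_s=1
Stage 1: 26(1−ω_c) = −52(0−ω_c)  ⇒  78ω_c = 26  ⇒  ω_c = 1/3
  ⇒ ω_c¹/ω_s¹ = 1/3
Stage 2: N_ring = 35 + 2·20 = 75
Stage 2: 35(ω_s−ω_c) = −75(ω_r−ω_c),  ω_r=0, ω_s=1
Stage 2: 35(1−ω_c) = −75(0−ω_c)  ⇒  110ω_c = 35  ⇒  ω_c = 7/22
  ⇒ ω_c²/ω_s² = 7/22
Coupling ω_s² = ω_c¹ ⇒ overall = 1/3 × 7/22 = 7/66

7/66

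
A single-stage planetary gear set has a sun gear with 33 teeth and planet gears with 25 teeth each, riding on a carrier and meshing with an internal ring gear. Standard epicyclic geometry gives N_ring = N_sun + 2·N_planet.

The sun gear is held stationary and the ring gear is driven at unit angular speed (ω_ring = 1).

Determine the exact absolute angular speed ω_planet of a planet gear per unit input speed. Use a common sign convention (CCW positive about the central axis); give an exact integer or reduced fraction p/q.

N_ring = 33 + 2·25 = 83
33(ω_s−ω_c) = −83(ω_r−ω_c),  ω_s=0, ω_r=1
33(0−ω_c) = −83(1−ω_c)  ⇒  116ω_c = 83  ⇒  ω_c = 83/116
sun–planet: 33·(0−83/116) = −25·(ω_p−ω_c)  ⇒  ω_p−ω_c = −(33/25)·(-83/116) = 2739/2900
ω_p = 83/116 + 2739/2900 = 83/50

83/50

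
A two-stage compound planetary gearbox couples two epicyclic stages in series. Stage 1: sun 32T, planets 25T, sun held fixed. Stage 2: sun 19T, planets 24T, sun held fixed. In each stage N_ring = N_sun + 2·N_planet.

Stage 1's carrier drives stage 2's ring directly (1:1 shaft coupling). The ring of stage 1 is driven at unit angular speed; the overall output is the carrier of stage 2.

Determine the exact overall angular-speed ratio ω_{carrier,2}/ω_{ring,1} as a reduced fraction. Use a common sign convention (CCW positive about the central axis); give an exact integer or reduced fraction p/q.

Stage 1: N_ring = 32 + 2·25 = 82
Stage 1: 32(ω_s−ω_c) = −82(ω_r−ω_c),  ω_s=0, ω_r=1
Stage 1: 32(0−ω_c) = −82(1−ω_c)  ⇒  114ω_c = 82  ⇒  ω_c = 41/57
  ⇒ ω_c¹/ω_r¹ = 41/57
Stage 2: N_ring = 19 + 2·24 = 67
Stage 2: 19(ω_s−ω_c) = −67(ω_r−ω_c),  ω_s=0, ω_r=1
Stage 2: 19(0−ω_c) = −67(1−ω_c)  ⇒  86ω_c = 67  ⇒  ω_c = 67/86
  ⇒ ω_c²/ω_r² = 67/86
Coupling ω_r² = ω_c¹ ⇒ overall = 41/57 × 67/86 = 2747/4902

2747/4902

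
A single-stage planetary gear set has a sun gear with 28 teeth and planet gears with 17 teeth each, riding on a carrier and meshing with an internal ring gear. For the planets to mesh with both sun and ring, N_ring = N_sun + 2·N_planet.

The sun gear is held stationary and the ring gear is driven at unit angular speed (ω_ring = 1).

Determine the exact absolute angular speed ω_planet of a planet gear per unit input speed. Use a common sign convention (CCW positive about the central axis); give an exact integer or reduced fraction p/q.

31/17

N_ring = 28 + 2·17 = 62
28(ω_s−ω_c) = −62(ω_r−ω_c),  ω_s=0, ω_r=1
28(0−ω_c) = −62(1−ω_c)  ⇒  90ω_c = 62  ⇒  ω_c = 31/45
sun–planet: 28·(0−31/45) = −17·(ω_p−ω_c)  ⇒  ω_p−ω_c = −(28/17)·(-31/45) = 868/765
ω_p = 31/45 + 868/765 = 31/17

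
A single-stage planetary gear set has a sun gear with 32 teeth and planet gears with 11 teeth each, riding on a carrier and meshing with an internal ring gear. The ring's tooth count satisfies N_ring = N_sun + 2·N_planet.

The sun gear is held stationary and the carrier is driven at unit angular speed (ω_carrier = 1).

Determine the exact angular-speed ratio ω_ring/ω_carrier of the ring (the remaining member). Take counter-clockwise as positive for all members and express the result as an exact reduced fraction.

43/27

N_ring = 32 + 2·11 = 54
32(ω_s−ω_c) = −54(ω_r−ω_c),  ω_s=0, ω_c=1
ω_r = 1 − (32/54)(0−1) = 43/27
ω_r/ω_c = 43/27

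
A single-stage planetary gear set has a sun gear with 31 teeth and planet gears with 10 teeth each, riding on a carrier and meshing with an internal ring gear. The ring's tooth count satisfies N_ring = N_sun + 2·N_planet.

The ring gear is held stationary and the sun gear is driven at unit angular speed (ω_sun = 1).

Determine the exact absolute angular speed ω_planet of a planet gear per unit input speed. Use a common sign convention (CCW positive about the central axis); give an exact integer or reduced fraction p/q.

-31/20

N_ring = 31 + 2·10 = 51
31(ω_s−ω_c) = −51(ω_r−ω_c),  ω_r=0, ω_s=1
31(1−ω_c) = −51(0−ω_c)  ⇒  82ω_c = 31  ⇒  ω_c = 31/82
sun–planet: 31·(1−31/82) = −10·(ω_p−ω_c)  ⇒  ω_p−ω_c = −(31/10)·(51/82) = -1581/820
ω_p = 31/82 − 1581/820 = -31/20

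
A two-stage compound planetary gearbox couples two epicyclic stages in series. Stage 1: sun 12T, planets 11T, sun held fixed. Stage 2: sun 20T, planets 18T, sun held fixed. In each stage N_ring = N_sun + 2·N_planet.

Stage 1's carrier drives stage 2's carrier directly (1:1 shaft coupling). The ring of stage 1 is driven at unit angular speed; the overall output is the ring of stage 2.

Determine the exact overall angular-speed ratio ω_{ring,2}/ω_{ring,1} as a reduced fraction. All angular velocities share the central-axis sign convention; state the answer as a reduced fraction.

323/322

Stage 1: N_ring = 12 + 2·11 = 34
Stage 1: 12(ω_s−ω_c) = −34(ω_r−ω_c),  ω_s=0, ω_r=1
Stage 1: 12(0−ω_c) = −34(1−ω_c)  ⇒  46ω_c = 34  ⇒  ω_c = 17/23
  ⇒ ω_c¹/ω_r¹ = 17/23
Stage 2: N_ring = 20 + 2·18 = 56
Stage 2: 20(ω_s−ω_c) = −56(ω_r−ω_c),  ω_s=0, ω_c=1
Stage 2: ω_r = 1 − (20/56)(0−1) = 19/14
  ⇒ ω_r²/ω_c² = 19/14
Coupling ω_c² = ω_c¹ ⇒ overall = 17/23 × 19/14 = 323/322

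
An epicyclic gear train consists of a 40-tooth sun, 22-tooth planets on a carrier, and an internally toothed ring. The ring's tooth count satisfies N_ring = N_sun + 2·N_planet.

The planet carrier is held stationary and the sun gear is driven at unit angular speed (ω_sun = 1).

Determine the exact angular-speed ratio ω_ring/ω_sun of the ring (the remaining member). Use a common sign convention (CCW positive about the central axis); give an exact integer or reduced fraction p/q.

N_ring = 40 + 2·22 = 84
40(ω_s−ω_c) = −84(ω_r−ω_c),  ω_c=0, ω_s=1
ω_r = 0 − (40/84)(1−0) = -10/21
ω_r/ω_s = -10/21

-10/21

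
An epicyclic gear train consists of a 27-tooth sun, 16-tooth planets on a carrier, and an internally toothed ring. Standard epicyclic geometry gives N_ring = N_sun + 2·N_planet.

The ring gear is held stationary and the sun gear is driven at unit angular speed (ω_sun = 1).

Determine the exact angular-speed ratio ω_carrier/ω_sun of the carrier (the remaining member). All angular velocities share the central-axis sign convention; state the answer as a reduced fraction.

N_ring = 27 + 2·16 = 59
27(ω_s−ω_c) = −59(ω_r−ω_c),  ω_r=0, ω_s=1
27(1−ω_c) = −59(0−ω_c)  ⇒  86ω_c = 27  ⇒  ω_c = 27/86
ω_c/ω_s = 27/86

27/86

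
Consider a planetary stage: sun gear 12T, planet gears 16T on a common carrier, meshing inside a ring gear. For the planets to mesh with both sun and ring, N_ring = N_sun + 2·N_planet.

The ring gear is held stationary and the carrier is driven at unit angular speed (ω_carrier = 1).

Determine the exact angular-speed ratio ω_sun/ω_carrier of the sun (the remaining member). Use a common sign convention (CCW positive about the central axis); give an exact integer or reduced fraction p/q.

14/3

N_ring = 12 + 2·16 = 44
12(ω_s−ω_c) = −44(ω_r−ω_c),  ω_r=0, ω_c=1
ω_s = 1 − (44/12)(0−1) = 14/3
ω_s/ω_c = 14/3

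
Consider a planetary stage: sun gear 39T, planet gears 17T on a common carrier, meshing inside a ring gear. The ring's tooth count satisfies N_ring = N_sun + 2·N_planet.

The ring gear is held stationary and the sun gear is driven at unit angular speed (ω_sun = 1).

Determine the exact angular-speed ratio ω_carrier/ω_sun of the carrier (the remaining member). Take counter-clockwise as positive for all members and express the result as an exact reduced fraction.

39/112

N_ring = 39 + 2·17 = 73
39(ω_s−ω_c) = −73(ω_r−ω_c),  ω_r=0, ω_s=1
39(1−ω_c) = −73(0−ω_c)  ⇒  112ω_c = 39  ⇒  ω_c = 39/112
ω_c/ω_s = 39/112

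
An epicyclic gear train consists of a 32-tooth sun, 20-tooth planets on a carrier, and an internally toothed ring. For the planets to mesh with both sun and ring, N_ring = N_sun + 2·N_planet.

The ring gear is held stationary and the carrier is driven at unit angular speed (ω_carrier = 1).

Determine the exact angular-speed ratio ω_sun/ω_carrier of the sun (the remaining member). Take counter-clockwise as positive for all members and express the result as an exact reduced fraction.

N_ring = 32 + 2·20 = 72
32(ω_s−ω_c) = −72(ω_r−ω_c),  ω_r=0, ω_c=1
ω_s = 1 − (72/32)(0−1) = 13/4
ω_s/ω_c = 13/4

13/4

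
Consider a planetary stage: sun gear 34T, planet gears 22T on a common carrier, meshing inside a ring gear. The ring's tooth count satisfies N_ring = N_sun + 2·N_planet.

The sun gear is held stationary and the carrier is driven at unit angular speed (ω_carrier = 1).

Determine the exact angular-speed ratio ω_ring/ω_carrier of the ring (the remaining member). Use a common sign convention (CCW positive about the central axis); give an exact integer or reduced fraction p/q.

56/39

N_ring = 34 + 2·22 = 78
34(ω_s−ω_c) = −78(ω_r−ω_c),  ω_s=0, ω_c=1
ω_r = 1 − (34/78)(0−1) = 56/39
ω_r/ω_c = 56/39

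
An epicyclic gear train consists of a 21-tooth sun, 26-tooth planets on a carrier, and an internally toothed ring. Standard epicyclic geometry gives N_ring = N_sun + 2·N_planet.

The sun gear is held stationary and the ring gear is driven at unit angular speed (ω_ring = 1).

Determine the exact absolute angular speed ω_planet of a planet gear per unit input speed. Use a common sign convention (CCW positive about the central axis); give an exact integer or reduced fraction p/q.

N_ring = 21 + 2·26 = 73
21(ω_s−ω_c) = −73(ω_r−ω_c),  ω_s=0, ω_r=1
21(0−ω_c) = −73(1−ω_c)  ⇒  94ω_c = 73  ⇒  ω_c = 73/94
sun–planet: 21·(0−73/94) = −26·(ω_p−ω_c)  ⇒  ω_p−ω_c = −(21/26)·(-73/94) = 1533/2444
ω_p = 73/94 + 1533/2444 = 73/52

73/52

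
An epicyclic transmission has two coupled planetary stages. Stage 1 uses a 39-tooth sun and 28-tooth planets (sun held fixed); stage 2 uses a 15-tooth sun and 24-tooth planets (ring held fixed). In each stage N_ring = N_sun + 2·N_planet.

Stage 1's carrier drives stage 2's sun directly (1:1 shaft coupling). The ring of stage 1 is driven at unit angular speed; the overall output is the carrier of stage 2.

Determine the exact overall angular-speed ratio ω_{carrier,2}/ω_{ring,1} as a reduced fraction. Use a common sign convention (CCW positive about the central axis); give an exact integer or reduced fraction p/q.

Stage 1: N_ring = 39 + 2·28 = 95
Stage 1: 39(ω_s−ω_c) = −95(ω_r−ω_c),  ω_s=0, ω_r=1
Stage 1: 39(0−ω_c) = −95(1−ω_c)  ⇒  134ω_c = 95  ⇒  ω_c = 95/134
  ⇒ ω_c¹/ω_r¹ = 95/134
Stage 2: N_ring = 15 + 2·24 = 63
Stage 2: 15(ω_s−ω_c) = −63(ω_r−ω_c),  ω_r=0, ω_s=1
Stage 2: 15(1−ω_c) = −63(0−ω_c)  ⇒  78ω_c = 15  ⇒  ω_c = 5/26
  ⇒ ω_c²/ω_s² = 5/26
Coupling ω_s² = ω_c¹ ⇒ overall = 95/134 × 5/26 = 475/3484

475/3484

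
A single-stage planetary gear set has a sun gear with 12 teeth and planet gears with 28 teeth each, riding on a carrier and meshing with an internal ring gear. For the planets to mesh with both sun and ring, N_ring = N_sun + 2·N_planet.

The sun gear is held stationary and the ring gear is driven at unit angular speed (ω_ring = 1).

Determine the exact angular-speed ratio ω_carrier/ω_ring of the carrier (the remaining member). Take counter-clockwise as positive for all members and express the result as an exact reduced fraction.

17/20

N_ring = 12 + 2·28 = 68
12(ω_s−ω_c) = −68(ω_r−ω_c),  ω_s=0, ω_r=1
12(0−ω_c) = −68(1−ω_c)  ⇒  80ω_c = 68  ⇒  ω_c = 17/20
ω_c/ω_r = 17/20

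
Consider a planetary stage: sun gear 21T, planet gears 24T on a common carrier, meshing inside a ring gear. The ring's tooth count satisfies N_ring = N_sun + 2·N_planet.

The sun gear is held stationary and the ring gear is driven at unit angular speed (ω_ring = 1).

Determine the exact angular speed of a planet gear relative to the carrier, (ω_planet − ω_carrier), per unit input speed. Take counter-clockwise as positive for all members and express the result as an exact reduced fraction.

161/240

N_ring = 21 + 2·24 = 69
21(ω_s−ω_c) = −69(ω_r−ω_c),  ω_s=0, ω_r=1
21(0−ω_c) = −69(1−ω_c)  ⇒  90ω_c = 69  ⇒  ω_c = 23/30
sun–planet: 21·(0−23/30) = −24·(ω_p−ω_c)  ⇒  ω_p−ω_c = −(21/24)·(-23/30) = 161/240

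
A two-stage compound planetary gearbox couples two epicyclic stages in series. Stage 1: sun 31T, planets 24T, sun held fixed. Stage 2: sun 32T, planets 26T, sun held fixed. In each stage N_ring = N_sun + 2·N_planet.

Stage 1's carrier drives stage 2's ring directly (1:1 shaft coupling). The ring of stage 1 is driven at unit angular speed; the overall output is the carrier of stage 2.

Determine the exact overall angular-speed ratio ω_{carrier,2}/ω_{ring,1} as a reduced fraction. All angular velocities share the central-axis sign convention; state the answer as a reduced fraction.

1659/3190

Stage 1: N_ring = 31 + 2·24 = 79
Stage 1: 31(ω_s−ω_c) = −79(ω_r−ω_c),  ω_s=0, ω_r=1
Stage 1: 31(0−ω_c) = −79(1−ω_c)  ⇒  110ω_c = 79  ⇒  ω_c = 79/110
  ⇒ ω_c¹/ω_r¹ = 79/110
Stage 2: N_ring = 32 + 2·26 = 84
Stage 2: 32(ω_s−ω_c) = −84(ω_r−ω_c),  ω_s=0, ω_r=1
Stage 2: 32(0−ω_c) = −84(1−ω_c)  ⇒  116ω_c = 84  ⇒  ω_c = 21/29
  ⇒ ω_c²/ω_r² = 21/29
Coupling ω_r² = ω_c¹ ⇒ overall = 79/110 × 21/29 = 1659/3190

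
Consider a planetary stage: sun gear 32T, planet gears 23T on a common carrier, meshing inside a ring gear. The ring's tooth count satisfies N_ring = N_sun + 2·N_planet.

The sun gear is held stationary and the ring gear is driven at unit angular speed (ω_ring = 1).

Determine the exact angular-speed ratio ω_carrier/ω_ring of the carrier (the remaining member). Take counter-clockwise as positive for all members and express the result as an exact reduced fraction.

N_ring = 32 + 2·23 = 78
32(ω_s−ω_c) = −78(ω_r−ω_c),  ω_s=0, ω_r=1
32(0−ω_c) = −78(1−ω_c)  ⇒  110ω_c = 78  ⇒  ω_c = 39/55
ω_c/ω_r = 39/55

39/55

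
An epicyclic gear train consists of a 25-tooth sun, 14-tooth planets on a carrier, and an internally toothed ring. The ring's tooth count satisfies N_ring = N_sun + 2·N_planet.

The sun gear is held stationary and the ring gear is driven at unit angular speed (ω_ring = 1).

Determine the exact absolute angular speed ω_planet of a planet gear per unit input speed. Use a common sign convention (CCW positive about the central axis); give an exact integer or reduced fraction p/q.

N_ring = 25 + 2·14 = 53
25(ω_s−ω_c) = −53(ω_r−ω_c),  ω_s=0, ω_r=1
25(0−ω_c) = −53(1−ω_c)  ⇒  78ω_c = 53  ⇒  ω_c = 53/78
sun–planet: 25·(0−53/78) = −14·(ω_p−ω_c)  ⇒  ω_p−ω_c = −(25/14)·(-53/78) = 1325/1092
ω_p = 53/78 + 1325/1092 = 53/28

53/28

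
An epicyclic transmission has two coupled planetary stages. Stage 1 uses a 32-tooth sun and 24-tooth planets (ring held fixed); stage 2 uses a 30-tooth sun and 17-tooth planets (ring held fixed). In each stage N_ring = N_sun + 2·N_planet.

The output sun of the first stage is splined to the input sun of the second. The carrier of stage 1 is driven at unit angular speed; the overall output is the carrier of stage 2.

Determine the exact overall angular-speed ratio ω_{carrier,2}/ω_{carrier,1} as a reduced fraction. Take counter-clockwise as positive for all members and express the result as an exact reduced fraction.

Stage 1: N_ring = 32 + 2·24 = 80
Stage 1: 32(ω_s−ω_c) = −80(ω_r−ω_c),  ω_r=0, ω_c=1
Stage 1: ω_s = 1 − (80/32)(0−1) = 7/2
  ⇒ ω_s¹/ω_c¹ = 7/2
Stage 2: N_ring = 30 + 2·17 = 64
Stage 2: 30(ω_s−ω_c) = −64(ω_r−ω_c),  ω_r=0, ω_s=1
Stage 2: 30(1−ω_c) = −64(0−ω_c)  ⇒  94ω_c = 30  ⇒  ω_c = 15/47
  ⇒ ω_c²/ω_s² = 15/47
Coupling ω_s² = ω_s¹ ⇒ overall = 7/2 × 15/47 = 105/94

105/94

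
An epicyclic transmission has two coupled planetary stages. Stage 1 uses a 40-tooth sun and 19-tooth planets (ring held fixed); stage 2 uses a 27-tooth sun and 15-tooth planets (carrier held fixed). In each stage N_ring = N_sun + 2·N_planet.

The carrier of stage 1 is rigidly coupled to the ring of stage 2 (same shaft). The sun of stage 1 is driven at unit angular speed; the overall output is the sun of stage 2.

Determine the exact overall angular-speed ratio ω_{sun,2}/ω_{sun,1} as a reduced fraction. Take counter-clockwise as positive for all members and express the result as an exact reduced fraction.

Stage 1: N_ring = 40 + 2·19 = 78
Stage 1: 40(ω_s−ω_c) = −78(ω_r−ω_c),  ω_r=0, ω_s=1
Stage 1: 40(1−ω_c) = −78(0−ω_c)  ⇒  118ω_c = 40  ⇒  ω_c = 20/59
  ⇒ ω_c¹/ω_s¹ = 20/59
Stage 2: N_ring = 27 + 2·15 = 57
Stage 2: 27(ω_s−ω_c) = −57(ω_r−ω_c),  ω_c=0, ω_r=1
Stage 2: ω_s = 0 − (57/27)(1−0) = -19/9
  ⇒ ω_s²/ω_r² = -19/9
Coupling ω_r² = ω_c¹ ⇒ overall = 20/59 × -19/9 = -380/531

-380/531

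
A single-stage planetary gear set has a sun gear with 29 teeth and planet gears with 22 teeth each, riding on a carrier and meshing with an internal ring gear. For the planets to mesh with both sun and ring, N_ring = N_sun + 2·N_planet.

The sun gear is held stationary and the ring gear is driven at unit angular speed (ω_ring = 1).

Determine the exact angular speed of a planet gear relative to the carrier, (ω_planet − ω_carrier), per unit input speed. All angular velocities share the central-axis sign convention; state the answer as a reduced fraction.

N_ring = 29 + 2·22 = 73
29(ω_s−ω_c) = −73(ω_r−ω_c),  ω_s=0, ω_r=1
29(0−ω_c) = −73(1−ω_c)  ⇒  102ω_c = 73  ⇒  ω_c = 73/102
sun–planet: 29·(0−73/102) = −22·(ω_p−ω_c)  ⇒  ω_p−ω_c = −(29/22)·(-73/102) = 2117/2244

2117/2244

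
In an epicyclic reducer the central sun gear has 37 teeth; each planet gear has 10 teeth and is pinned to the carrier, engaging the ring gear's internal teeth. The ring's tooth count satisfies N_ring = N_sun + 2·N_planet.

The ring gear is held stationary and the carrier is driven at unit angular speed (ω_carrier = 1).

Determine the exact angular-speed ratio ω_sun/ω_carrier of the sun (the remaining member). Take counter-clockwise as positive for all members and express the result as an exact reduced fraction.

94/37

N_ring = 37 + 2·10 = 57
37(ω_s−ω_c) = −57(ω_r−ω_c),  ω_r=0, ω_c=1
ω_s = 1 − (57/37)(0−1) = 94/37
ω_s/ω_c = 94/37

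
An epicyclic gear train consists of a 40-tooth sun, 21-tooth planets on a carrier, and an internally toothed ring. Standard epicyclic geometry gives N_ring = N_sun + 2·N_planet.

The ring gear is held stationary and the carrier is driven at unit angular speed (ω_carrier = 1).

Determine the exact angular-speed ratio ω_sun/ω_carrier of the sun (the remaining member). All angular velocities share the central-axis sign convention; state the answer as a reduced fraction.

61/20

N_ring = 40 + 2·21 = 82
40(ω_s−ω_c) = −82(ω_r−ω_c),  ω_r=0, ω_c=1
ω_s = 1 − (82/40)(0−1) = 61/20
ω_s/ω_c = 61/20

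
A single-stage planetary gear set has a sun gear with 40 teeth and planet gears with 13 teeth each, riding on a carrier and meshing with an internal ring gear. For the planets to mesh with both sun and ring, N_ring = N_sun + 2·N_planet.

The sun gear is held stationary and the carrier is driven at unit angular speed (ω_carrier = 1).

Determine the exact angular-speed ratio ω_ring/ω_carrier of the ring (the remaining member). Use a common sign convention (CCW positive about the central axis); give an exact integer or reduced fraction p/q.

53/33

N_ring = 40 + 2·13 = 66
40(ω_s−ω_c) = −66(ω_r−ω_c),  ω_s=0, ω_c=1
ω_r = 1 − (40/66)(0−1) = 53/33
ω_r/ω_c = 53/33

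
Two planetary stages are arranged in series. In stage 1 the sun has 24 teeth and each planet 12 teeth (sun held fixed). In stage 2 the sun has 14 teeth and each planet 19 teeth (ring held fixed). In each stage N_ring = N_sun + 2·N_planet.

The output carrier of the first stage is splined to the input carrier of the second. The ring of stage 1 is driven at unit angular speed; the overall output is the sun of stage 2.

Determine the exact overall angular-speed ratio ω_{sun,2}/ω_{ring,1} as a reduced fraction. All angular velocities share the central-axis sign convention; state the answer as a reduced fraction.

22/7

Stage 1: N_ring = 24 + 2·12 = 48
Stage 1: 24(ω_s−ω_c) = −48(ω_r−ω_c),  ω_s=0, ω_r=1
Stage 1: 24(0−ω_c) = −48(1−ω_c)  ⇒  72ω_c = 48  ⇒  ω_c = 2/3
  ⇒ ω_c¹/ω_r¹ = 2/3
Stage 2: N_ring = 14 + 2·19 = 52
Stage 2: 14(ω_s−ω_c) = −52(ω_r−ω_c),  ω_r=0, ω_c=1
Stage 2: ω_s = 1 − (52/14)(0−1) = 33/7
  ⇒ ω_s²/ω_c² = 33/7
Coupling ω_c² = ω_c¹ ⇒ overall = 2/3 × 33/7 = 22/7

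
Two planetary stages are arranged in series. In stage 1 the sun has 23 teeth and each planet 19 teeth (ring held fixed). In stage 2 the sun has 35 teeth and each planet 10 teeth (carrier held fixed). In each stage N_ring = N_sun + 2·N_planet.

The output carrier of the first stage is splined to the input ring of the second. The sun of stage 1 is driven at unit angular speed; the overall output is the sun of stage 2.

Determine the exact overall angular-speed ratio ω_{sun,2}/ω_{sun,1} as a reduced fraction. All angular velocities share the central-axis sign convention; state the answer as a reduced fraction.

Stage 1: N_ring = 23 + 2·19 = 61
Stage 1: 23(ω_s−ω_c) = −61(ω_r−ω_c),  ω_r=0, ω_s=1
Stage 1: 23(1−ω_c) = −61(0−ω_c)  ⇒  84ω_c = 23  ⇒  ω_c = 23/84
  ⇒ ω_c¹/ω_s¹ = 23/84
Stage 2: N_ring = 35 + 2·10 = 55
Stage 2: 35(ω_s−ω_c) = −55(ω_r−ω_c),  ω_c=0, ω_r=1
Stage 2: ω_s = 0 − (55/35)(1−0) = -11/7
  ⇒ ω_s²/ω_r² = -11/7
Coupling ω_r² = ω_c¹ ⇒ overall = 23/84 × -11/7 = -253/588

-253/588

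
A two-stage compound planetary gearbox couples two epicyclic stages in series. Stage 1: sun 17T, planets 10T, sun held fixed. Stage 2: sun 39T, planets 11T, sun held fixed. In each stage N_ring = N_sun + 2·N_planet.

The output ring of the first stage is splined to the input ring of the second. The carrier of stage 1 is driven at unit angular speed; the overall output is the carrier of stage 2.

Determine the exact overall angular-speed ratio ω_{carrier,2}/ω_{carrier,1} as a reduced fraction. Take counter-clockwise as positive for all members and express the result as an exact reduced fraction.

Stage 1: N_ring = 17 + 2·10 = 37
Stage 1: 17(ω_s−ω_c) = −37(ω_r−ω_c),  ω_s=0, ω_c=1
Stage 1: ω_r = 1 − (17/37)(0−1) = 54/37
  ⇒ ω_r¹/ω_c¹ = 54/37
Stage 2: N_ring = 39 + 2·11 = 61
Stage 2: 39(ω_s−ω_c) = −61(ω_r−ω_c),  ω_s=0, ω_r=1
Stage 2: 39(0−ω_c) = −61(1−ω_c)  ⇒  100ω_c = 61  ⇒  ω_c = 61/100
  ⇒ ω_c²/ω_r² = 61/100
Coupling ω_r² = ω_r¹ ⇒ overall = 54/37 × 61/100 = 1647/1850

1647/1850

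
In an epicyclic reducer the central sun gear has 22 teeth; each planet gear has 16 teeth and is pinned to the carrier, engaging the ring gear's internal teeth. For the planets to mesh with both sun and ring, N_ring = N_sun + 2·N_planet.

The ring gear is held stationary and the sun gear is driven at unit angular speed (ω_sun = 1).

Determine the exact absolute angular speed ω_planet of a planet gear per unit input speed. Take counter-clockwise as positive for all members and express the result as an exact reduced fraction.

-11/16

N_ring = 22 + 2·16 = 54
22(ω_s−ω_c) = −54(ω_r−ω_c),  ω_r=0, ω_s=1
22(1−ω_c) = −54(0−ω_c)  ⇒  76ω_c = 22  ⇒  ω_c = 11/38
sun–planet: 22·(1−11/38) = −16·(ω_p−ω_c)  ⇒  ω_p−ω_c = −(22/16)·(27/38) = -297/304
ω_p = 11/38 − 297/304 = -11/16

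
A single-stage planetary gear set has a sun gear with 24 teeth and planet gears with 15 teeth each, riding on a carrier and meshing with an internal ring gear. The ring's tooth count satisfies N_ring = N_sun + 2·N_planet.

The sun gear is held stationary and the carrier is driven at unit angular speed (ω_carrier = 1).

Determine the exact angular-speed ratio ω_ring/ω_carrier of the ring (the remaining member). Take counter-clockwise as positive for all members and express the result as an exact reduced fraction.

N_ring = 24 + 2·15 = 54
24(ω_s−ω_c) = −54(ω_r−ω_c),  ω_s=0, ω_c=1
ω_r = 1 − (24/54)(0−1) = 13/9
ω_r/ω_c = 13/9

13/9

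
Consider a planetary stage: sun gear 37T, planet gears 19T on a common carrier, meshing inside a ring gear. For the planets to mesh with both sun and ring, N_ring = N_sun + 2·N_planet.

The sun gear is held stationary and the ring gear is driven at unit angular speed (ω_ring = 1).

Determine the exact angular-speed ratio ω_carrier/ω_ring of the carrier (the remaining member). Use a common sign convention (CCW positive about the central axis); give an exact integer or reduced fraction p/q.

N_ring = 37 + 2·19 = 75
37(ω_s−ω_c) = −75(ω_r−ω_c),  ω_s=0, ω_r=1
37(0−ω_c) = −75(1−ω_c)  ⇒  112ω_c = 75  ⇒  ω_c = 75/112
ω_c/ω_r = 75/112

75/112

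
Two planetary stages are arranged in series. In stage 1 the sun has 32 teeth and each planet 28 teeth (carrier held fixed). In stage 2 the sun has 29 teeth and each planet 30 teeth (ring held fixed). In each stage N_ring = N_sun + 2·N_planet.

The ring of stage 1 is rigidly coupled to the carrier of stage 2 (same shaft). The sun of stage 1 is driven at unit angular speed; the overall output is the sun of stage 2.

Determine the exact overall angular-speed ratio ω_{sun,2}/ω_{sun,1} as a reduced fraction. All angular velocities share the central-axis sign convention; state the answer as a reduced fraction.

-472/319

Stage 1: N_ring = 32 + 2·28 = 88
Stage 1: 32(ω_s−ω_c) = −88(ω_r−ω_c),  ω_c=0, ω_s=1
Stage 1: ω_r = 0 − (32/88)(1−0) = -4/11
  ⇒ ω_r¹/ω_s¹ = -4/11
Stage 2: N_ring = 29 + 2·30 = 89
Stage 2: 29(ω_s−ω_c) = −89(ω_r−ω_c),  ω_r=0, ω_c=1
Stage 2: ω_s = 1 − (89/29)(0−1) = 118/29
  ⇒ ω_s²/ω_c² = 118/29
Coupling ω_c² = ω_r¹ ⇒ overall = -4/11 × 118/29 = -472/319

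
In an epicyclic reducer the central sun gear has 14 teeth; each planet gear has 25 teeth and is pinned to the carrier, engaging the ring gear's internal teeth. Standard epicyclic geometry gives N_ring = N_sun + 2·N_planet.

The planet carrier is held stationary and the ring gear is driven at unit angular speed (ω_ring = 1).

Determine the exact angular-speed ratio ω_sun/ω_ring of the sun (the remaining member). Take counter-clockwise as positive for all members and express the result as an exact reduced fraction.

N_ring = 14 + 2·25 = 64
14(ω_s−ω_c) = −64(ω_r−ω_c),  ω_c=0, ω_r=1
ω_s = 0 − (64/14)(1−0) = -32/7
ω_s/ω_r = -32/7

-32/7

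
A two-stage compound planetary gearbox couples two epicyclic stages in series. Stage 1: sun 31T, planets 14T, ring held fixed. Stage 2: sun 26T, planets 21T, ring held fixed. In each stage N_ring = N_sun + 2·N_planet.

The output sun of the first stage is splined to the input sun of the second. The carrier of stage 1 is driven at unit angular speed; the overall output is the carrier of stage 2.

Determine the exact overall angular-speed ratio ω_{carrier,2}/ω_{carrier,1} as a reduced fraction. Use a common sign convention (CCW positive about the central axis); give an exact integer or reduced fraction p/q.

Stage 1: N_ring = 31 + 2·14 = 59
Stage 1: 31(ω_s−ω_c) = −59(ω_r−ω_c),  ω_r=0, ω_c=1
Stage 1: ω_s = 1 − (59/31)(0−1) = 90/31
  ⇒ ω_s¹/ω_c¹ = 90/31
Stage 2: N_ring = 26 + 2·21 = 68
Stage 2: 26(ω_s−ω_c) = −68(ω_r−ω_c),  ω_r=0, ω_s=1
Stage 2: 26(1−ω_c) = −68(0−ω_c)  ⇒  94ω_c = 26  ⇒  ω_c = 13/47
  ⇒ ω_c²/ω_s² = 13/47
Coupling ω_s² = ω_s¹ ⇒ overall = 90/31 × 13/47 = 1170/1457

1170/1457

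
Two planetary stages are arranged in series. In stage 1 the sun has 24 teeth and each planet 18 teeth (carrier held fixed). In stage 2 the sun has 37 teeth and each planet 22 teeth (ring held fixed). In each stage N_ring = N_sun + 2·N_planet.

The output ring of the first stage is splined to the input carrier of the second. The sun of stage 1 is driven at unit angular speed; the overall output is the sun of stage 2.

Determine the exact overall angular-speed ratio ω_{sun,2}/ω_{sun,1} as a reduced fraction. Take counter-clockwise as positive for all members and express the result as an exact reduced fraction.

-236/185

Stage 1: N_ring = 24 + 2·18 = 60
Stage 1: 24(ω_s−ω_c) = −60(ω_r−ω_c),  ω_c=0, ω_s=1
Stage 1: ω_r = 0 − (24/60)(1−0) = -2/5
  ⇒ ω_r¹/ω_s¹ = -2/5
Stage 2: N_ring = 37 + 2·22 = 81
Stage 2: 37(ω_s−ω_c) = −81(ω_r−ω_c),  ω_r=0, ω_c=1
Stage 2: ω_s = 1 − (81/37)(0−1) = 118/37
  ⇒ ω_s²/ω_c² = 118/37
Coupling ω_c² = ω_r¹ ⇒ overall = -2/5 × 118/37 = -236/185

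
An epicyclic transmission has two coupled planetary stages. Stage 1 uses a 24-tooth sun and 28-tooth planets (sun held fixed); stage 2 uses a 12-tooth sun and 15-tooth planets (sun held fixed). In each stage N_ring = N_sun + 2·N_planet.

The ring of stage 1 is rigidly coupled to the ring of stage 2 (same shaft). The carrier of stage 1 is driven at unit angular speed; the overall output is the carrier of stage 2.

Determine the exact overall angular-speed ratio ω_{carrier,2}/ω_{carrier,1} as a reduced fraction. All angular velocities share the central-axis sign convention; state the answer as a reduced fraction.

Stage 1: N_ring = 24 + 2·28 = 80
Stage 1: 24(ω_s−ω_c) = −80(ω_r−ω_c),  ω_s=0, ω_c=1
Stage 1: ω_r = 1 − (24/80)(0−1) = 13/10
  ⇒ ω_r¹/ω_c¹ = 13/10
Stage 2: N_ring = 12 + 2·15 = 42
Stage 2: 12(ω_s−ω_c) = −42(ω_r−ω_c),  ω_s=0, ω_r=1
Stage 2: 12(0−ω_c) = −42(1−ω_c)  ⇒  54ω_c = 42  ⇒  ω_c = 7/9
  ⇒ ω_c²/ω_r² = 7/9
Coupling ω_r² = ω_r¹ ⇒ overall = 13/10 × 7/9 = 91/90

91/90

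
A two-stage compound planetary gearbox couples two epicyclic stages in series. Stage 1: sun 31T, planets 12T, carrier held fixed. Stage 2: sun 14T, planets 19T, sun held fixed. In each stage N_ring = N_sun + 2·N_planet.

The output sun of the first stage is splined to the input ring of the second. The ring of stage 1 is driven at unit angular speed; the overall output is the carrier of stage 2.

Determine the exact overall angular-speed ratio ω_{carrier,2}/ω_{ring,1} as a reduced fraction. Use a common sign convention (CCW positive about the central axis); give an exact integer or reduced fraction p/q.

Stage 1: N_ring = 31 + 2·12 = 55
Stage 1: 31(ω_s−ω_c) = −55(ω_r−ω_c),  ω_c=0, ω_r=1
Stage 1: ω_s = 0 − (55/31)(1−0) = -55/31
  ⇒ ω_s¹/ω_r¹ = -55/31
Stage 2: N_ring = 14 + 2·19 = 52
Stage 2: 14(ω_s−ω_c) = −52(ω_r−ω_c),  ω_s=0, ω_r=1
Stage 2: 14(0−ω_c) = −52(1−ω_c)  ⇒  66ω_c = 52  ⇒  ω_c = 26/33
  ⇒ ω_c²/ω_r² = 26/33
Coupling ω_r² = ω_s¹ ⇒ overall = -55/31 × 26/33 = -130/93

-130/93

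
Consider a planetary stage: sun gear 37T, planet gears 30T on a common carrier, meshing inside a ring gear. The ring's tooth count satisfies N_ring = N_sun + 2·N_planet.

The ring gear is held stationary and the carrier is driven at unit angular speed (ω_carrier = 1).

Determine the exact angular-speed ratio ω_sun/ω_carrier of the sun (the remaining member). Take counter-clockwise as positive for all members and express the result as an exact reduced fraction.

134/37

N_ring = 37 + 2·30 = 97
37(ω_s−ω_c) = −97(ω_r−ω_c),  ω_r=0, ω_c=1
ω_s = 1 − (97/37)(0−1) = 134/37
ω_s/ω_c = 134/37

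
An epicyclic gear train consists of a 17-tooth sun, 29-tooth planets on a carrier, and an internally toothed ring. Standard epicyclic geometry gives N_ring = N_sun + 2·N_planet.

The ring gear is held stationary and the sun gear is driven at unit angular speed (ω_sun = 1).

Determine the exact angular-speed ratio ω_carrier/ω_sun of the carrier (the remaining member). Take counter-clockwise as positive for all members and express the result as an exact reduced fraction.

17/92

N_ring = 17 + 2·29 = 75
17(ω_s−ω_c) = −75(ω_r−ω_c),  ω_r=0, ω_s=1
17(1−ω_c) = −75(0−ω_c)  ⇒  92ω_c = 17  ⇒  ω_c = 17/92
ω_c/ω_s = 17/92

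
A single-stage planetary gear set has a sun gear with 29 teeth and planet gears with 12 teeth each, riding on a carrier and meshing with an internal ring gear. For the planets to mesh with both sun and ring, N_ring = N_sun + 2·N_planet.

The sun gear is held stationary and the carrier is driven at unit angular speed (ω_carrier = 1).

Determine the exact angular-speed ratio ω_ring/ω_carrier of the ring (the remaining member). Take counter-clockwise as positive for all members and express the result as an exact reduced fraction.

N_ring = 29 + 2·12 = 53
29(ω_s−ω_c) = −53(ω_r−ω_c),  ω_s=0, ω_c=1
ω_r = 1 − (29/53)(0−1) = 82/53
ω_r/ω_c = 82/53

82/53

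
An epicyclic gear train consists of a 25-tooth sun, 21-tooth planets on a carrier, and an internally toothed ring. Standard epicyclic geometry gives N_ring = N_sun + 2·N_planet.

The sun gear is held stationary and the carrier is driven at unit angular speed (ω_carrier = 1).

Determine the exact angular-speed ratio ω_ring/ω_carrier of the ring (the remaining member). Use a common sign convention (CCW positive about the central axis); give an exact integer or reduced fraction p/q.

92/67

N_ring = 25 + 2·21 = 67
25(ω_s−ω_c) = −67(ω_r−ω_c),  ω_s=0, ω_c=1
ω_r = 1 − (25/67)(0−1) = 92/67
ω_r/ω_c = 92/67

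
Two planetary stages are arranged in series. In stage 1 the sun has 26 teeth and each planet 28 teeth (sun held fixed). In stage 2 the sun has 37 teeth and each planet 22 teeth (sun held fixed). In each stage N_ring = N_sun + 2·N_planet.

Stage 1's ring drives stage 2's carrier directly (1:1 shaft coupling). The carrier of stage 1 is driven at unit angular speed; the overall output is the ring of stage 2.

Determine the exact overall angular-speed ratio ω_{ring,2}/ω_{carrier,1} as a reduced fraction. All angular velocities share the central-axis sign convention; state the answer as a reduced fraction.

236/123

Stage 1: N_ring = 26 + 2·28 = 82
Stage 1: 26(ω_s−ω_c) = −82(ω_r−ω_c),  ω_s=0, ω_c=1
Stage 1: ω_r = 1 − (26/82)(0−1) = 54/41
  ⇒ ω_r¹/ω_c¹ = 54/41
Stage 2: N_ring = 37 + 2·22 = 81
Stage 2: 37(ω_s−ω_c) = −81(ω_r−ω_c),  ω_s=0, ω_c=1
Stage 2: ω_r = 1 − (37/81)(0−1) = 118/81
  ⇒ ω_r²/ω_c² = 118/81
Coupling ω_c² = ω_r¹ ⇒ overall = 54/41 × 118/81 = 236/123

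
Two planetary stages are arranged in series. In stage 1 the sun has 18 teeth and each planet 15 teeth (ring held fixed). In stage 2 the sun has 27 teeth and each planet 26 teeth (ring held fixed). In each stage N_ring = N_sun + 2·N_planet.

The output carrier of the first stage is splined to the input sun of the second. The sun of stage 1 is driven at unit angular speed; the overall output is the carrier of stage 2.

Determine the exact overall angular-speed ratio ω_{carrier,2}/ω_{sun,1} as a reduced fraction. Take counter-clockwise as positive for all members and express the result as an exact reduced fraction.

Stage 1: N_ring = 18 + 2·15 = 48
Stage 1: 18(ω_s−ω_c) = −48(ω_r−ω_c),  ω_r=0, ω_s=1
Stage 1: 18(1−ω_c) = −48(0−ω_c)  ⇒  66ω_c = 18  ⇒  ω_c = 3/11
  ⇒ ω_c¹/ω_s¹ = 3/11
Stage 2: N_ring = 27 + 2·26 = 79
Stage 2: 27(ω_s−ω_c) = −79(ω_r−ω_c),  ω_r=0, ω_s=1
Stage 2: 27(1−ω_c) = −79(0−ω_c)  ⇒  106ω_c = 27  ⇒  ω_c = 27/106
  ⇒ ω_c²/ω_s² = 27/106
Coupling ω_s² = ω_c¹ ⇒ overall = 3/11 × 27/106 = 81/1166

81/1166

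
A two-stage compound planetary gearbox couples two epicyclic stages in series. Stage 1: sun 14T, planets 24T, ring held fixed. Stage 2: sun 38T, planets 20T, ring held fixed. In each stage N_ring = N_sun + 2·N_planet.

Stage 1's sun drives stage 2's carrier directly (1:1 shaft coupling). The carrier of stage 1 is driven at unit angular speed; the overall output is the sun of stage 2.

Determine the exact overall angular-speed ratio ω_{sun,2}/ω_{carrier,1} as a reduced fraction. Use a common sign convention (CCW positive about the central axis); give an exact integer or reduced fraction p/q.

Stage 1: N_ring = 14 + 2·24 = 62
Stage 1: 14(ω_s−ω_c) = −62(ω_r−ω_c),  ω_r=0, ω_c=1
Stage 1: ω_s = 1 − (62/14)(0−1) = 38/7
  ⇒ ω_s¹/ω_c¹ = 38/7
Stage 2: N_ring = 38 + 2·20 = 78
Stage 2: 38(ω_s−ω_c) = −78(ω_r−ω_c),  ω_r=0, ω_c=1
Stage 2: ω_s = 1 − (78/38)(0−1) = 58/19
  ⇒ ω_s²/ω_c² = 58/19
Coupling ω_c² = ω_s¹ ⇒ overall = 38/7 × 58/19 = 116/7

116/7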